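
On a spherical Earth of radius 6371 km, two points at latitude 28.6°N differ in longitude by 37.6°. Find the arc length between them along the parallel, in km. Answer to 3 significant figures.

Arc length along a parallel = R cos φ · Δλ (with Δλ in radians).
= 6371 × cos 28.6° × (37.6° × π/180) = 6371 × 0.8780 × 0.6562 ≈ 3670 km.

3670 km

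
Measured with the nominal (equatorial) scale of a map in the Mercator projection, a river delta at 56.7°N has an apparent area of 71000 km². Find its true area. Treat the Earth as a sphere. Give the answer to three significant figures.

21400 km²

The Mercator projection is conformal; its linear scale factor is the same in every direction and equals sec φ = 1/cos φ.
Areal scale = k² = sec²φ = 1/cos²(56.7°) = 1/0.5490² = 3.318.
True area = apparent / (areal scale) = 71000 / 3.318 ≈ 21400 km².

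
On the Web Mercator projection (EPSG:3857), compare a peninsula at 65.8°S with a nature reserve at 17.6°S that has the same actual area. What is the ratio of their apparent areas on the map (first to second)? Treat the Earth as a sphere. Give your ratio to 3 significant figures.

Mercator areal scale is sec²φ.
At 65.8°: sec²(65.8°) = 1/0.4099² = 5.951.
At 17.6°: sec²(17.6°) = 1/0.9532² = 1.101.
Ratio = 5.951/1.101 = cos²(17.6°)/cos²(65.8°) ≈ 5.41.

5.41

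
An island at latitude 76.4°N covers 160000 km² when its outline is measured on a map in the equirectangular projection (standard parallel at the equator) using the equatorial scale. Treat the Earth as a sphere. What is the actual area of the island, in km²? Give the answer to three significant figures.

37600 km²

For the equirectangular projection with φ₀ = 0 (plate carrée), h = 1 along meridians and k = sec φ along parallels.
Areal scale = h·k = 1 × sec φ; at 76.4°, h = 1.000, k = 4.253, so h·k = 4.253.
True area = apparent / (areal scale) = 160000 / 4.253 ≈ 37600 km².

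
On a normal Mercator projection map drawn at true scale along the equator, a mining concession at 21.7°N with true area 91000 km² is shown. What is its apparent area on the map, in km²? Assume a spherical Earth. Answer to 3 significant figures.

Mercator is conformal, so the point scale is isotropic: h = k = sec φ = 1/cos φ.
Areal scale = k² = sec²φ = 1/cos²(21.7°) = 1/0.9291² = 1.158.
Apparent area = 91000 × 1.158 ≈ 105000 km².

105000 km²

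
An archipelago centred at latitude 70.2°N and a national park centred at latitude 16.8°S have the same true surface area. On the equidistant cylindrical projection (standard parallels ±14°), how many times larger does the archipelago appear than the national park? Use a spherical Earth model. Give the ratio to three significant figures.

2.83

With standard parallel φ₀ = 14°, the equirectangular projection gives x = Rλ cos φ₀, y = Rφ, so h = 1 and k = cos 14° / cos φ.
Areal scale at 70.2°: h·k = 1.000 × 2.864 = 2.864.
Areal scale at 16.8°: h·k = 1.000 × 1.014 = 1.014.
Ratio = 2.864/1.014 ≈ 2.83.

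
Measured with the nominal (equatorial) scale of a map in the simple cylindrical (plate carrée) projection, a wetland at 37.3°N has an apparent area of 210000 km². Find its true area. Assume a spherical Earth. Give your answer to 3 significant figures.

167000 km²

In the plate carrée (x = Rλ, y = Rφ), meridians are true-scale (h = 1) and parallels are stretched by k = sec φ.
Areal scale = h·k = 1 × sec φ; at 37.3°, h = 1.000, k = 1.257, so h·k = 1.257.
True area = apparent / (areal scale) = 210000 / 1.257 ≈ 167000 km².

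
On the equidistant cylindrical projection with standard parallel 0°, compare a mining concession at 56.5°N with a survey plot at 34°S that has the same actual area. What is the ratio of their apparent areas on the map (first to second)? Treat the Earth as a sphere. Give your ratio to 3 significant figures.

1.50

In the plate carrée (x = Rλ, y = Rφ), meridians are true-scale (h = 1) and parallels are stretched by k = sec φ.
Areal scale at 56.5°: h·k = 1.000 × 1.812 = 1.812.
Areal scale at 34°: h·k = 1.000 × 1.206 = 1.206.
Ratio = 1.812/1.206 ≈ 1.50.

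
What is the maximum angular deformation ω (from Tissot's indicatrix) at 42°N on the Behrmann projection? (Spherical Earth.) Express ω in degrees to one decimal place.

17.5°

The Behrmann projection is cylindrical equal-area with φ₀ = 30°. Cylindrical equal-area (φ₀ = 30°): h = cos φ / cos 30° along meridians, k = cos 30° / cos φ along parallels; h·k = 1.
At 42°: h = 0.8581, k = 1.165; principal scales a = 1.165, b = 0.8581.
sin(ω/2) = (a − b)/(a + b) = 0.3072/2.023 = 0.1518, so ω = 2 arcsin(0.1518) ≈ 17.5°.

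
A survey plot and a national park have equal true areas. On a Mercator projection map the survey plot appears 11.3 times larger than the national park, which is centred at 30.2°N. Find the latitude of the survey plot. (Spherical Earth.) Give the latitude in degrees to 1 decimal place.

On Mercator, (apparent₁)/(apparent₂) = sec²φ₁ / sec²φ₂ when true areas are equal.
cos²φ₂ / cos²φ₁ = 11.3  ⇒  cos φ₁ = cos 30.2° / √11.3 = 0.8643/3.362 = 0.2571.
φ₁ = arccos(0.2571) ≈ 75.1°.

75.1°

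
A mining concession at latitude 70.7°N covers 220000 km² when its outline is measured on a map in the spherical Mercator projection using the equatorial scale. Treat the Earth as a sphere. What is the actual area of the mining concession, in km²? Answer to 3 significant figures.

For Mercator, h = k = sec φ (a conformal cylindrical projection has a single point scale, 1/cos φ).
Areal scale = k² = sec²φ = 1/cos²(70.7°) = 1/0.3305² = 9.154.
True area = apparent / (areal scale) = 220000 / 9.154 ≈ 24000 km².

24000 km²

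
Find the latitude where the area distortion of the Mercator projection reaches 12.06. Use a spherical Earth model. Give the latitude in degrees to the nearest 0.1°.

Mercator areal scale is sec²φ.
sec²φ = 12.06  ⇒  cos²φ = 0.08292  ⇒  cos φ = 0.2880.
φ = arccos(0.2880) ≈ 73.3°.

73.3°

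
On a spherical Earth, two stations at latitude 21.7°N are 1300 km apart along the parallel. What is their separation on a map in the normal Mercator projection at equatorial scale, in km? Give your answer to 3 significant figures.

1400 km

Mercator is conformal, so the point scale is isotropic: h = k = sec φ = 1/cos φ.
Along the parallel, k = sec 21.7° = 1/0.9291 = 1.076.
Map distance = 1300 × 1.076 ≈ 1400 km.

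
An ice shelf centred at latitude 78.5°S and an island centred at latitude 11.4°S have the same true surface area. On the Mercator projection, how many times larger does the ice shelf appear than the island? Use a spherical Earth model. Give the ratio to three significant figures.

Mercator areal scale is sec²φ.
At 78.5°: sec²(78.5°) = 1/0.1994² = 25.16.
At 11.4°: sec²(11.4°) = 1/0.9803² = 1.041.
Ratio = 25.16/1.041 = cos²(11.4°)/cos²(78.5°) ≈ 24.2.

24.2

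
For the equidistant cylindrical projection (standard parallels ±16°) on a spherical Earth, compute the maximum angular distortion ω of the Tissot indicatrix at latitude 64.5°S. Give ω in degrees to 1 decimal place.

With standard parallel φ₀ = 16°, the equirectangular projection gives x = Rλ cos φ₀, y = Rφ, so h = 1 and k = cos 16° / cos φ.
At 64.5°: h = 1.000, k = 2.233; principal scales a = 2.233, b = 1.000.
sin(ω/2) = (a − b)/(a + b) = 1.233/3.233 = 0.3813, so ω = 2 arcsin(0.3813) ≈ 44.8°.

44.8°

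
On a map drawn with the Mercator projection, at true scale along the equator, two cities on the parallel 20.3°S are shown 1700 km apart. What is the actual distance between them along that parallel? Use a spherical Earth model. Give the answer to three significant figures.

The Mercator projection is conformal; its linear scale factor is the same in every direction and equals sec φ = 1/cos φ.
Along the parallel at 20.3°, map distances are exaggerated by k = sec 20.3° = 1.066.
True distance = 1700 / 1.066 = 1700 × cos 20.3° ≈ 1590 km.

1590 km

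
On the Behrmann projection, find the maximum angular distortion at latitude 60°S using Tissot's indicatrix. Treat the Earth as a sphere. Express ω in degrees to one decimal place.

60.0°

Behrmann is a cylindrical equal-area projection with standard parallels at ±30°. Cylindrical equal-area (φ₀ = 30°): h = cos φ / cos 30° along meridians, k = cos 30° / cos φ along parallels; h·k = 1.
At 60°: h = 0.5774, k = 1.732; principal scales a = 1.732, b = 0.5774.
sin(ω/2) = (a − b)/(a + b) = 1.155/2.309 = 0.5000, so ω = 2 arcsin(0.5000) ≈ 60.0°.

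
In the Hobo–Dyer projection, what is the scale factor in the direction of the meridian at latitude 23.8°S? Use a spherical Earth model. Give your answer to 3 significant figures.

The Hobo–Dyer projection is cylindrical equal-area with φ₀ = 37.5°. A cylindrical equal-area projection with standard parallel φ₀ has meridian scale h = cos φ / cos φ₀ and parallel scale k = cos φ₀ / cos φ (so areas are preserved, h·k = 1).
h = cos 23.8° / cos 37.5° = 0.9150/0.7934 = 1.153.

1.15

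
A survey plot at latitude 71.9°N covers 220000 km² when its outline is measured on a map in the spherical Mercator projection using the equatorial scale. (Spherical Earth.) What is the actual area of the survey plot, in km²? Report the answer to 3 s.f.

The Mercator projection is conformal; its linear scale factor is the same in every direction and equals sec φ = 1/cos φ.
Areal scale = k² = sec²φ = 1/cos²(71.9°) = 1/0.3107² = 10.36.
True area = apparent / (areal scale) = 220000 / 10.36 ≈ 21200 km².

21200 km²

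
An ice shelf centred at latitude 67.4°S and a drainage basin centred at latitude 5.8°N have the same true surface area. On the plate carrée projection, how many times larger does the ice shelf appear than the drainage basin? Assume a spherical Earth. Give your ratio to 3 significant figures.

2.59

For the equirectangular projection with φ₀ = 0 (plate carrée), h = 1 along meridians and k = sec φ along parallels.
Areal scale at 67.4°: h·k = 1.000 × 2.602 = 2.602.
Areal scale at 5.8°: h·k = 1.000 × 1.005 = 1.005.
Ratio = 2.602/1.005 ≈ 2.59.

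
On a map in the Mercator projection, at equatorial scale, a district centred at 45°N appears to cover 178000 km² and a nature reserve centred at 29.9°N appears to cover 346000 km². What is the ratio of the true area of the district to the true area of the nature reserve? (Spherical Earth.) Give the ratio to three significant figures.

0.342

Mercator's areal exaggeration is sec²φ; hence true area = (apparent area) · cos²φ.
True area of district: 178000 × cos²(45°) = 178000 × 0.5000 = 89000 km².
True area of nature reserve: 346000 × cos²(29.9°) = 346000 × 0.7515 = 260000 km².
Ratio = 89000 / 260000 ≈ 0.342.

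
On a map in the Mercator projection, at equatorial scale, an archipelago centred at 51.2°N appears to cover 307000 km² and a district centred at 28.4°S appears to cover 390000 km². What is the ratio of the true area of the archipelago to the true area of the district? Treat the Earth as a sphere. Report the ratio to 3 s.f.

0.399

Mercator's areal exaggeration is sec²φ; hence true area = (apparent area) · cos²φ.
True area of archipelago: 307000 × cos²(51.2°) = 307000 × 0.3926 = 120500 km².
True area of district: 390000 × cos²(28.4°) = 390000 × 0.7738 = 301800 km².
Ratio = 120500 / 301800 ≈ 0.399.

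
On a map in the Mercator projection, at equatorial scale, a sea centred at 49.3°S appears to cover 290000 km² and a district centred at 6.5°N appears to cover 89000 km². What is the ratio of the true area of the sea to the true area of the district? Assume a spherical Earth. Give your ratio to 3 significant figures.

Since Mercator area scale is 1/cos²φ, the true area equals the apparent area multiplied by cos²φ.
True area of sea: 290000 × cos²(49.3°) = 290000 × 0.4252 = 123300 km².
True area of district: 89000 × cos²(6.5°) = 89000 × 0.9872 = 87860 km².
Ratio = 123300 / 87860 ≈ 1.40.

1.40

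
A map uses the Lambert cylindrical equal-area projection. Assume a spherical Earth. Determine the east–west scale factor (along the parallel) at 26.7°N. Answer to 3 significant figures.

The Lambert cylindrical equal-area projection is the cylindrical equal-area projection with its standard parallel at the equator (φ₀ = 0). A cylindrical equal-area projection with standard parallel φ₀ has meridian scale h = cos φ / cos φ₀ and parallel scale k = cos φ₀ / cos φ (so areas are preserved, h·k = 1).
k = cos 0° / cos 26.7° = 1.000/0.8934 = 1.119.

1.12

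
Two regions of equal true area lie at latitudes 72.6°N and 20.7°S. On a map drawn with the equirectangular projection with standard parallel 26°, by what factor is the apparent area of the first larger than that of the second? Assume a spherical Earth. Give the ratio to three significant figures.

In the equirectangular projection with standard parallel φ₀ = 26° (x = Rλ cos φ₀, y = Rφ), meridians are true-scale (h = 1) and the parallel scale is k = cos φ₀ / cos φ.
Areal scale at 72.6°: h·k = 1.000 × 3.006 = 3.006.
Areal scale at 20.7°: h·k = 1.000 × 0.9608 = 0.9608.
Ratio = 3.006/0.9608 ≈ 3.13.

3.13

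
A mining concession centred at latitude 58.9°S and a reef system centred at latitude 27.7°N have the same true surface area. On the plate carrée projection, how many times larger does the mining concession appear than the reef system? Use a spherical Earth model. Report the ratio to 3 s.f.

1.71

In the plate carrée (x = Rλ, y = Rφ), meridians are true-scale (h = 1) and parallels are stretched by k = sec φ.
Areal scale at 58.9°: h·k = 1.000 × 1.936 = 1.936.
Areal scale at 27.7°: h·k = 1.000 × 1.129 = 1.129.
Ratio = 1.936/1.129 ≈ 1.71.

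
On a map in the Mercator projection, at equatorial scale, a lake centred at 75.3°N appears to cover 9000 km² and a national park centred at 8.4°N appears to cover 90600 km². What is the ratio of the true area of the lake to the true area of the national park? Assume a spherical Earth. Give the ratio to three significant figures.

On Mercator the areal scale is sec²φ, so true area = apparent × cos²φ.
True area of lake: 9000 × cos²(75.3°) = 9000 × 0.06439 = 579.5 km².
True area of national park: 90600 × cos²(8.4°) = 90600 × 0.9787 = 88670 km².
Ratio = 579.5 / 88670 ≈ 0.00654.

0.00654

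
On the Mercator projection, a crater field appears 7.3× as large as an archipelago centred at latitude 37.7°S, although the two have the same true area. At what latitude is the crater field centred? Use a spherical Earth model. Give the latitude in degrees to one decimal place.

Mercator areal scale is sec²φ, so apparent-area ratio = sec²φ₁ / sec²φ₂ = cos²φ₂ / cos²φ₁.
cos²φ₂ / cos²φ₁ = 7.3  ⇒  cos φ₁ = cos 37.7° / √7.3 = 0.7912/2.702 = 0.2928.
φ₁ = arccos(0.2928) ≈ 73.0°.

73.0°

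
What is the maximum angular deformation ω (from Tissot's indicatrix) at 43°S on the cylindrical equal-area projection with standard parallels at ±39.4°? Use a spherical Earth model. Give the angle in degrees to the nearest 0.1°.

6.3°

For cylindrical equal-area with standard parallel φ₀, h = cos φ / cos φ₀ and k = cos φ₀ / cos φ, so h·k = 1.
At 43°: h = 0.9465, k = 1.057; principal scales a = 1.057, b = 0.9465.
sin(ω/2) = (a − b)/(a + b) = 0.1101/2.003 = 0.05498, so ω = 2 arcsin(0.05498) ≈ 6.3°.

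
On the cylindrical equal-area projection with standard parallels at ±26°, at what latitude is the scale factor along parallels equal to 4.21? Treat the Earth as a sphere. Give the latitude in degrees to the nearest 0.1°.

For cylindrical equal-area with standard parallel φ₀, h = cos φ / cos φ₀ and k = cos φ₀ / cos φ, so h·k = 1.
k = cos φ₀ / cos φ = 4.21  ⇒  cos φ = cos 26° / 4.21 = 0.2135.
φ = arccos(0.2135) ≈ 77.7°.

77.7°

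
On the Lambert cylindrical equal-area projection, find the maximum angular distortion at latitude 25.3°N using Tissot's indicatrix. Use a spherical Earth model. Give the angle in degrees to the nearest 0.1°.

The Lambert cylindrical equal-area projection is the cylindrical equal-area projection with its standard parallel at the equator (φ₀ = 0). A cylindrical equal-area projection with standard parallel φ₀ has meridian scale h = cos φ / cos φ₀ and parallel scale k = cos φ₀ / cos φ (so areas are preserved, h·k = 1).
At 25.3°: h = 0.9041, k = 1.106; principal scales a = 1.106, b = 0.9041.
sin(ω/2) = (a − b)/(a + b) = 0.2020/2.010 = 0.1005, so ω = 2 arcsin(0.1005) ≈ 11.5°.

11.5°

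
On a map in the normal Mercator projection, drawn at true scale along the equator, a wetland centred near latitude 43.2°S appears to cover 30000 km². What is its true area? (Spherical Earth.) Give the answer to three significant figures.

The Mercator projection is conformal; its linear scale factor is the same in every direction and equals sec φ = 1/cos φ.
Areal scale = k² = sec²φ = 1/cos²(43.2°) = 1/0.7290² = 1.882.
True area = apparent / (areal scale) = 30000 / 1.882 ≈ 15900 km².

15900 km²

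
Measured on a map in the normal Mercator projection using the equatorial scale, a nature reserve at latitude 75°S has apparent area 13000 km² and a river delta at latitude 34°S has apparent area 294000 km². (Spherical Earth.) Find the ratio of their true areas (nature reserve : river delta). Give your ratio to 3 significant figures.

0.00431

Since Mercator area scale is 1/cos²φ, the true area equals the apparent area multiplied by cos²φ.
True area of nature reserve: 13000 × cos²(75°) = 13000 × 0.06699 = 870.8 km².
True area of river delta: 294000 × cos²(34°) = 294000 × 0.6873 = 202100 km².
Ratio = 870.8 / 202100 ≈ 0.00431.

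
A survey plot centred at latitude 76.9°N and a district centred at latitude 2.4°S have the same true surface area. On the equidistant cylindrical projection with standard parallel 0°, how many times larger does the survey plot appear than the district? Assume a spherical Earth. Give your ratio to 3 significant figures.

Plate carrée maps x = Rλ, y = Rφ. The meridian scale is h = 1 and the parallel scale is k = 1/cos φ = sec φ.
Areal scale at 76.9°: h·k = 1.000 × 4.412 = 4.412.
Areal scale at 2.4°: h·k = 1.000 × 1.001 = 1.001.
Ratio = 4.412/1.001 ≈ 4.41.

4.41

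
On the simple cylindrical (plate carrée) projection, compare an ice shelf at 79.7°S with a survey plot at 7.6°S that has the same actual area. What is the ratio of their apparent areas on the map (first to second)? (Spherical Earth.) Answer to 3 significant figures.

5.54

Plate carrée maps x = Rλ, y = Rφ. The meridian scale is h = 1 and the parallel scale is k = 1/cos φ = sec φ.
Areal scale at 79.7°: h·k = 1.000 × 5.593 = 5.593.
Areal scale at 7.6°: h·k = 1.000 × 1.009 = 1.009.
Ratio = 5.593/1.009 ≈ 5.54.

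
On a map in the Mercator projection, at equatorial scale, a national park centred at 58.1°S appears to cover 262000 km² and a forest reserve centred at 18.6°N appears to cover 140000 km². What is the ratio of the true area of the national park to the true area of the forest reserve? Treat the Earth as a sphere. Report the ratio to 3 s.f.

Mercator's areal exaggeration is sec²φ; hence true area = (apparent area) · cos²φ.
True area of national park: 262000 × cos²(58.1°) = 262000 × 0.2792 = 73160 km².
True area of forest reserve: 140000 × cos²(18.6°) = 140000 × 0.8983 = 125800 km².
Ratio = 73160 / 125800 ≈ 0.582.

0.582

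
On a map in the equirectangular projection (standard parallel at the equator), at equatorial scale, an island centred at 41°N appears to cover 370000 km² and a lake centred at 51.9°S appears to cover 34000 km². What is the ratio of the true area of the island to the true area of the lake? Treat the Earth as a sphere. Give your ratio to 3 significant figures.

On the plate carrée, areal scale = h·k = 1 × sec φ, so true area = apparent × cos φ.
True area of island: 370000 × cos(41°) = 370000 × 0.7547 = 279200 km².
True area of lake: 34000 × cos(51.9°) = 34000 × 0.6170 = 20980 km².
Ratio = 279200 / 20980 ≈ 13.3.

13.3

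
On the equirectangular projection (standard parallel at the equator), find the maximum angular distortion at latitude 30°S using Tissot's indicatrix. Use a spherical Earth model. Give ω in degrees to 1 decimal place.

In the plate carrée (x = Rλ, y = Rφ), meridians are true-scale (h = 1) and parallels are stretched by k = sec φ.
At 30°: h = 1.000, k = 1.155; principal scales a = 1.155, b = 1.000.
sin(ω/2) = (a − b)/(a + b) = 0.1547/2.155 = 0.07180, so ω = 2 arcsin(0.07180) ≈ 8.2°.

8.2°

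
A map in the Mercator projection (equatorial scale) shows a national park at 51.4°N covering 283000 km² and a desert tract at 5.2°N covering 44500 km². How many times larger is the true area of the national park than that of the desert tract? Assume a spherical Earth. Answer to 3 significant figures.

Mercator's areal exaggeration is sec²φ; hence true area = (apparent area) · cos²φ.
True area of national park: 283000 × cos²(51.4°) = 283000 × 0.3892 = 110200 km².
True area of desert tract: 44500 × cos²(5.2°) = 44500 × 0.9918 = 44130 km².
Ratio = 110200 / 44130 ≈ 2.50.

2.50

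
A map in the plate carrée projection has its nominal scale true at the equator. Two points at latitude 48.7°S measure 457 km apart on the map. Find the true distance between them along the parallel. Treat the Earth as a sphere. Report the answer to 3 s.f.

302 km

For the equirectangular projection with φ₀ = 0 (plate carrée), h = 1 along meridians and k = sec φ along parallels.
Along the parallel at 48.7°, map distances are exaggerated by k = sec 48.7° = 1.515.
True distance = 457 / 1.515 = 457 × cos 48.7° ≈ 302 km.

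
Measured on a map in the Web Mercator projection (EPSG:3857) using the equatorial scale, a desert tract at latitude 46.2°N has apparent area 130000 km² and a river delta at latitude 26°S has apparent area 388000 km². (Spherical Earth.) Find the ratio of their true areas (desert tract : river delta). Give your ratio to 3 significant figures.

0.199

On Mercator the areal scale is sec²φ, so true area = apparent × cos²φ.
True area of desert tract: 130000 × cos²(46.2°) = 130000 × 0.4791 = 62280 km².
True area of river delta: 388000 × cos²(26°) = 388000 × 0.8078 = 313400 km².
Ratio = 62280 / 313400 ≈ 0.199.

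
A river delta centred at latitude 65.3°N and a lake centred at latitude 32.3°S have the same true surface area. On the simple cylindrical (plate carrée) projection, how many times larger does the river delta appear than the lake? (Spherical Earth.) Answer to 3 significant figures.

2.02

Plate carrée maps x = Rλ, y = Rφ. The meridian scale is h = 1 and the parallel scale is k = 1/cos φ = sec φ.
Areal scale at 65.3°: h·k = 1.000 × 2.393 = 2.393.
Areal scale at 32.3°: h·k = 1.000 × 1.183 = 1.183.
Ratio = 2.393/1.183 ≈ 2.02.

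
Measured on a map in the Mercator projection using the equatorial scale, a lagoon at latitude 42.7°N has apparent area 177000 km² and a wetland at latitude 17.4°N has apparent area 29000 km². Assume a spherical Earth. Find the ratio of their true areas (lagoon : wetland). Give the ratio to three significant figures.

On Mercator the areal scale is sec²φ, so true area = apparent × cos²φ.
True area of lagoon: 177000 × cos²(42.7°) = 177000 × 0.5401 = 95600 km².
True area of wetland: 29000 × cos²(17.4°) = 29000 × 0.9106 = 26410 km².
Ratio = 95600 / 26410 ≈ 3.62.

3.62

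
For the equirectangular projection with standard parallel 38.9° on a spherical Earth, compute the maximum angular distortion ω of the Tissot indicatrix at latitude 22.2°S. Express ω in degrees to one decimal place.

9.9°

The equidistant cylindrical projection with φ₀ = 38.9° has h = 1 (meridians true) and k = cos φ₀ / cos φ along parallels.
At 22.2°: h = 1.000, k = 0.8406; principal scales a = 1.000, b = 0.8406.
sin(ω/2) = (a − b)/(a + b) = 0.1594/1.841 = 0.08663, so ω = 2 arcsin(0.08663) ≈ 9.9°.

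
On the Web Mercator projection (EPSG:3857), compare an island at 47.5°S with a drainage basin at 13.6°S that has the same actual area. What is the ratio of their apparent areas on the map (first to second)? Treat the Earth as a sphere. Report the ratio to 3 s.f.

2.07

Mercator areal scale is sec²φ.
At 47.5°: sec²(47.5°) = 1/0.6756² = 2.191.
At 13.6°: sec²(13.6°) = 1/0.9720² = 1.059.
Ratio = 2.191/1.059 = cos²(13.6°)/cos²(47.5°) ≈ 2.07.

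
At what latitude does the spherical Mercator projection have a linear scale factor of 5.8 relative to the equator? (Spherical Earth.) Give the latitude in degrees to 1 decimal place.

Mercator scale is k = sec φ = 1/cos φ.
1/cos φ = 5.8  ⇒  cos φ = 0.1724  ⇒  φ = arccos(0.1724) ≈ 80.1°.

80.1°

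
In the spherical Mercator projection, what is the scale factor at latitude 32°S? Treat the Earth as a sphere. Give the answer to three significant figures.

The Mercator projection is conformal; its linear scale factor is the same in every direction and equals sec φ = 1/cos φ.
k = 1/cos 32° = 1/0.8480 = 1.179.

1.18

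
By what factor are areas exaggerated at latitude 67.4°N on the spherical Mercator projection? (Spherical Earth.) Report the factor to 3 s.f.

6.77

Mercator is conformal, so the point scale is isotropic: h = k = sec φ = 1/cos φ.
Areal scale = k² = sec²φ = 1/cos²(67.4°) = 1/0.3843² = 6.771.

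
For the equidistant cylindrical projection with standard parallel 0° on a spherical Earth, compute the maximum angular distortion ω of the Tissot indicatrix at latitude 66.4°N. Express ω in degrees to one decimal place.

50.7°

In the plate carrée (x = Rλ, y = Rφ), meridians are true-scale (h = 1) and parallels are stretched by k = sec φ.
At 66.4°: h = 1.000, k = 2.498; principal scales a = 2.498, b = 1.000.
sin(ω/2) = (a − b)/(a + b) = 1.498/3.498 = 0.4282, so ω = 2 arcsin(0.4282) ≈ 50.7°.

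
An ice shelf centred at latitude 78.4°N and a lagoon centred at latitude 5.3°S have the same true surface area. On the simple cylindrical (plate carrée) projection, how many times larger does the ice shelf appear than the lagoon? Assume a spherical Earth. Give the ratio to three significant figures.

4.95

For the equirectangular projection with φ₀ = 0 (plate carrée), h = 1 along meridians and k = sec φ along parallels.
Areal scale at 78.4°: h·k = 1.000 × 4.973 = 4.973.
Areal scale at 5.3°: h·k = 1.000 × 1.004 = 1.004.
Ratio = 4.973/1.004 ≈ 4.95.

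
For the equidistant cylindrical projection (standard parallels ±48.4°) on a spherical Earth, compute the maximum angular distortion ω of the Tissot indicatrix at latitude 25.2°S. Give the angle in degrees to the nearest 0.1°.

17.7°

The equidistant cylindrical projection with φ₀ = 48.4° has h = 1 (meridians true) and k = cos φ₀ / cos φ along parallels.
At 25.2°: h = 1.000, k = 0.7338; principal scales a = 1.000, b = 0.7338.
sin(ω/2) = (a − b)/(a + b) = 0.2662/1.734 = 0.1536, so ω = 2 arcsin(0.1536) ≈ 17.7°.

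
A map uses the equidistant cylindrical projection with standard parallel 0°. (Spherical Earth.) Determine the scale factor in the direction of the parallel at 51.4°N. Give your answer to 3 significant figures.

For the equirectangular projection with φ₀ = 0 (plate carrée), h = 1 along meridians and k = sec φ along parallels.
k = 1/cos 51.4° = 1/0.6239 = 1.603.

1.60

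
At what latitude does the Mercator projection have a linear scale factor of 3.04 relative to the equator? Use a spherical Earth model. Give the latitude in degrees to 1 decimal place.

Mercator scale is k = sec φ = 1/cos φ.
1/cos φ = 3.04  ⇒  cos φ = 0.3289  ⇒  φ = arccos(0.3289) ≈ 70.8°.

70.8°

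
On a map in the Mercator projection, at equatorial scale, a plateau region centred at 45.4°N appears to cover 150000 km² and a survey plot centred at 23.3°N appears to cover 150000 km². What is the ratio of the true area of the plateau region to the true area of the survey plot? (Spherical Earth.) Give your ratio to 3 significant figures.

0.584

On Mercator the areal scale is sec²φ, so true area = apparent × cos²φ.
True area of plateau region: 150000 × cos²(45.4°) = 150000 × 0.4930 = 73950 km².
True area of survey plot: 150000 × cos²(23.3°) = 150000 × 0.8435 = 126500 km².
Ratio = 73950 / 126500 ≈ 0.584.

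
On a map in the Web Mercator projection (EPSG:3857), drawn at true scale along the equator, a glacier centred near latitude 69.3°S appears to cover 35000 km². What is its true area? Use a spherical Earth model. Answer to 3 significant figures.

4370 km²

The Mercator projection is conformal; its linear scale factor is the same in every direction and equals sec φ = 1/cos φ.
Areal scale = k² = sec²φ = 1/cos²(69.3°) = 1/0.3535² = 8.004.
True area = apparent / (areal scale) = 35000 / 8.004 ≈ 4370 km².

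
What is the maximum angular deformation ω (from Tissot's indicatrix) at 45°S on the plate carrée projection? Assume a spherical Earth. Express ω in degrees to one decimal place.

19.8°

Plate carrée maps x = Rλ, y = Rφ. The meridian scale is h = 1 and the parallel scale is k = 1/cos φ = sec φ.
At 45°: h = 1.000, k = 1.414; principal scales a = 1.414, b = 1.000.
sin(ω/2) = (a − b)/(a + b) = 0.4142/2.414 = 0.1716, so ω = 2 arcsin(0.1716) ≈ 19.8°.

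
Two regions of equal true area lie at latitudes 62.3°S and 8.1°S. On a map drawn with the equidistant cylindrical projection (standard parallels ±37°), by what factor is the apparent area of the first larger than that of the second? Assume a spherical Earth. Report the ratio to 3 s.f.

With standard parallel φ₀ = 37°, the equirectangular projection gives x = Rλ cos φ₀, y = Rφ, so h = 1 and k = cos 37° / cos φ.
Areal scale at 62.3°: h·k = 1.000 × 1.718 = 1.718.
Areal scale at 8.1°: h·k = 1.000 × 0.8067 = 0.8067.
Ratio = 1.718/0.8067 ≈ 2.13.

2.13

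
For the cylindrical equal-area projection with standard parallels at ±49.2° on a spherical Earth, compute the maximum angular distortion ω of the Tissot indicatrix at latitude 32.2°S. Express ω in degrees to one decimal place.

A cylindrical equal-area projection with standard parallel φ₀ has meridian scale h = cos φ / cos φ₀ and parallel scale k = cos φ₀ / cos φ (so areas are preserved, h·k = 1).
At 32.2°: h = 1.295, k = 0.7722; principal scales a = 1.295, b = 0.7722.
sin(ω/2) = (a − b)/(a + b) = 0.5228/2.067 = 0.2529, so ω = 2 arcsin(0.2529) ≈ 29.3°.

29.3°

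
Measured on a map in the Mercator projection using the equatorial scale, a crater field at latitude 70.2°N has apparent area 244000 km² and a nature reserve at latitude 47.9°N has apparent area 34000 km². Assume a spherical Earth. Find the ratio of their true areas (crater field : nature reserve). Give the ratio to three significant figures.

1.83

Mercator's areal exaggeration is sec²φ; hence true area = (apparent area) · cos²φ.
True area of crater field: 244000 × cos²(70.2°) = 244000 × 0.1147 = 28000 km².
True area of nature reserve: 34000 × cos²(47.9°) = 34000 × 0.4495 = 15280 km².
Ratio = 28000 / 15280 ≈ 1.83.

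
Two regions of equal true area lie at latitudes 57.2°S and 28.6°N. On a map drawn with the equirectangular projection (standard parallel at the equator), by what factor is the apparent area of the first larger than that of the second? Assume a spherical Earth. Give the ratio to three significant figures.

For the equirectangular projection with φ₀ = 0 (plate carrée), h = 1 along meridians and k = sec φ along parallels.
Areal scale at 57.2°: h·k = 1.000 × 1.846 = 1.846.
Areal scale at 28.6°: h·k = 1.000 × 1.139 = 1.139.
Ratio = 1.846/1.139 ≈ 1.62.

1.62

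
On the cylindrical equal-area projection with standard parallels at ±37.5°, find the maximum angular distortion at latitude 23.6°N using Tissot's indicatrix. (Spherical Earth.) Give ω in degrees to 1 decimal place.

16.5°

For cylindrical equal-area with standard parallel φ₀, h = cos φ / cos φ₀ and k = cos φ₀ / cos φ, so h·k = 1.
At 23.6°: h = 1.155, k = 0.8658; principal scales a = 1.155, b = 0.8658.
sin(ω/2) = (a − b)/(a + b) = 0.2893/2.021 = 0.1432, so ω = 2 arcsin(0.1432) ≈ 16.5°.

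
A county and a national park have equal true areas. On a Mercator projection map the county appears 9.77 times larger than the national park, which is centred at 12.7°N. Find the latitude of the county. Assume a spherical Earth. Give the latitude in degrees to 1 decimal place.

71.8°

On Mercator, (apparent₁)/(apparent₂) = sec²φ₁ / sec²φ₂ when true areas are equal.
cos²φ₂ / cos²φ₁ = 9.77  ⇒  cos φ₁ = cos 12.7° / √9.77 = 0.9755/3.126 = 0.3121.
φ₁ = arccos(0.3121) ≈ 71.8°.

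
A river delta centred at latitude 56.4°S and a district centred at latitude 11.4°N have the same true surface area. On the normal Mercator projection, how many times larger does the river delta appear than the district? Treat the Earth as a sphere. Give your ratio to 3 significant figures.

3.14

Mercator areal scale is sec²φ.
At 56.4°: sec²(56.4°) = 1/0.5534² = 3.265.
At 11.4°: sec²(11.4°) = 1/0.9803² = 1.041.
Ratio = 3.265/1.041 = cos²(11.4°)/cos²(56.4°) ≈ 3.14.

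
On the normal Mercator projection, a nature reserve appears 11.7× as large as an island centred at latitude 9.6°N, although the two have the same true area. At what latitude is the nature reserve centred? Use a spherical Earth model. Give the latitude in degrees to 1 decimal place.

Mercator areal scale is sec²φ, so apparent-area ratio = sec²φ₁ / sec²φ₂ = cos²φ₂ / cos²φ₁.
cos²φ₂ / cos²φ₁ = 11.7  ⇒  cos φ₁ = cos 9.6° / √11.7 = 0.9860/3.421 = 0.2883.
φ₁ = arccos(0.2883) ≈ 73.2°.

73.2°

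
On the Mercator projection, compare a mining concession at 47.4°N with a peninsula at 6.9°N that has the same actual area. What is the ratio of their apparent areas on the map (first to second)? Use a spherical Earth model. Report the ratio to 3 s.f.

On Mercator, area is exaggerated by sec²φ = 1/cos²φ.
At 47.4°: sec²(47.4°) = 1/0.6769² = 2.183.
At 6.9°: sec²(6.9°) = 1/0.9928² = 1.015.
Ratio = 2.183/1.015 = cos²(6.9°)/cos²(47.4°) ≈ 2.15.

2.15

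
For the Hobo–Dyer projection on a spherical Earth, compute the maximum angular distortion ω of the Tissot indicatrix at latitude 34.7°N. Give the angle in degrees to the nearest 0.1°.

4.1°

Hobo–Dyer is a cylindrical equal-area projection with standard parallels at ±37.5°. Cylindrical equal-area (φ₀ = 37.5°): h = cos φ / cos 37.5° along meridians, k = cos 37.5° / cos φ along parallels; h·k = 1.
At 34.7°: h = 1.036, k = 0.9650; principal scales a = 1.036, b = 0.9650.
sin(ω/2) = (a − b)/(a + b) = 0.07131/2.001 = 0.03563, so ω = 2 arcsin(0.03563) ≈ 4.1°.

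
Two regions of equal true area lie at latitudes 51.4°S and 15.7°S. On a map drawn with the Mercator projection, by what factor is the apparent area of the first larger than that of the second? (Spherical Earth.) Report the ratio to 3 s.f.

2.38

On Mercator, area is exaggerated by sec²φ = 1/cos²φ.
At 51.4°: sec²(51.4°) = 1/0.6239² = 2.569.
At 15.7°: sec²(15.7°) = 1/0.9627² = 1.079.
Ratio = 2.569/1.079 = cos²(15.7°)/cos²(51.4°) ≈ 2.38.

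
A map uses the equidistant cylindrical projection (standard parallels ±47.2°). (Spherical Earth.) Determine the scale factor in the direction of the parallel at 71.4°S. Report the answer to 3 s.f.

In the equirectangular projection with standard parallel φ₀ = 47.2° (x = Rλ cos φ₀, y = Rφ), meridians are true-scale (h = 1) and the parallel scale is k = cos φ₀ / cos φ.
k = cos 47.2° / cos 71.4° = 0.6794/0.3190 = 2.130.

2.13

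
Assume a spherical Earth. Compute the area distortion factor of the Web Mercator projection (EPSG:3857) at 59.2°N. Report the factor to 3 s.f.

For Mercator, h = k = sec φ (a conformal cylindrical projection has a single point scale, 1/cos φ).
Areal scale = k² = sec²φ = 1/cos²(59.2°) = 1/0.5120² = 3.814.

3.81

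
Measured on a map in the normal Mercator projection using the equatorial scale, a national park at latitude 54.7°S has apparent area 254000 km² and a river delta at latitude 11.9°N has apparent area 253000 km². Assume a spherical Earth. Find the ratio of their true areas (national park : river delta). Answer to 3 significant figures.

On Mercator the areal scale is sec²φ, so true area = apparent × cos²φ.
True area of national park: 254000 × cos²(54.7°) = 254000 × 0.3339 = 84820 km².
True area of river delta: 253000 × cos²(11.9°) = 253000 × 0.9575 = 242200 km².
Ratio = 84820 / 242200 ≈ 0.350.

0.350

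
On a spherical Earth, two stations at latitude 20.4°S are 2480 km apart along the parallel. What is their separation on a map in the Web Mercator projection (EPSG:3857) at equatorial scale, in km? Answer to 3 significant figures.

The Mercator projection is conformal; its linear scale factor is the same in every direction and equals sec φ = 1/cos φ.
Along the parallel, k = sec 20.4° = 1/0.9373 = 1.067.
Map distance = 2480 × 1.067 ≈ 2650 km.

2650 km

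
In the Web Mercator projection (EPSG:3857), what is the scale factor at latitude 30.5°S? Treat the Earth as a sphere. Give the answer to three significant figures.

Mercator is conformal, so the point scale is isotropic: h = k = sec φ = 1/cos φ.
k = 1/cos 30.5° = 1/0.8616 = 1.161.

1.16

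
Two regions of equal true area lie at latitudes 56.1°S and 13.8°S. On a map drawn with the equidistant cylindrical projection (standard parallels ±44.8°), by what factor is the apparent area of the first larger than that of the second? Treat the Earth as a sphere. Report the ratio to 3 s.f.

1.74

With standard parallel φ₀ = 44.8°, the equirectangular projection gives x = Rλ cos φ₀, y = Rφ, so h = 1 and k = cos 44.8° / cos φ.
Areal scale at 56.1°: h·k = 1.000 × 1.272 = 1.272.
Areal scale at 13.8°: h·k = 1.000 × 0.7307 = 0.7307.
Ratio = 1.272/0.7307 ≈ 1.74.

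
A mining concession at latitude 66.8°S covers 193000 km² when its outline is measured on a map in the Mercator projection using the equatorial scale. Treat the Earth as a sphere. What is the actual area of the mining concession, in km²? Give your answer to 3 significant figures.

Mercator is conformal, so the point scale is isotropic: h = k = sec φ = 1/cos φ.
Areal scale = k² = sec²φ = 1/cos²(66.8°) = 1/0.3939² = 6.444.
True area = apparent / (areal scale) = 193000 / 6.444 ≈ 30000 km².

30000 km²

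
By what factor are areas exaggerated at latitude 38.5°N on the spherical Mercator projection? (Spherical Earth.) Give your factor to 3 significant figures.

1.63

For Mercator, h = k = sec φ (a conformal cylindrical projection has a single point scale, 1/cos φ).
Areal scale = k² = sec²φ = 1/cos²(38.5°) = 1/0.7826² = 1.633.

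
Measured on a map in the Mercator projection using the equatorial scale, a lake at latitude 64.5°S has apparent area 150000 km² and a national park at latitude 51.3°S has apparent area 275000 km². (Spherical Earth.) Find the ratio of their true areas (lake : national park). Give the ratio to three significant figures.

Since Mercator area scale is 1/cos²φ, the true area equals the apparent area multiplied by cos²φ.
True area of lake: 150000 × cos²(64.5°) = 150000 × 0.1853 = 27800 km².
True area of national park: 275000 × cos²(51.3°) = 275000 × 0.3909 = 107500 km².
Ratio = 27800 / 107500 ≈ 0.259.

0.259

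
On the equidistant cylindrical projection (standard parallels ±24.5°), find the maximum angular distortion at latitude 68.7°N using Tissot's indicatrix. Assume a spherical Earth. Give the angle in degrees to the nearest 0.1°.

50.9°

With standard parallel φ₀ = 24.5°, the equirectangular projection gives x = Rλ cos φ₀, y = Rφ, so h = 1 and k = cos 24.5° / cos φ.
At 68.7°: h = 1.000, k = 2.505; principal scales a = 2.505, b = 1.000.
sin(ω/2) = (a − b)/(a + b) = 1.505/3.505 = 0.4294, so ω = 2 arcsin(0.4294) ≈ 50.9°.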